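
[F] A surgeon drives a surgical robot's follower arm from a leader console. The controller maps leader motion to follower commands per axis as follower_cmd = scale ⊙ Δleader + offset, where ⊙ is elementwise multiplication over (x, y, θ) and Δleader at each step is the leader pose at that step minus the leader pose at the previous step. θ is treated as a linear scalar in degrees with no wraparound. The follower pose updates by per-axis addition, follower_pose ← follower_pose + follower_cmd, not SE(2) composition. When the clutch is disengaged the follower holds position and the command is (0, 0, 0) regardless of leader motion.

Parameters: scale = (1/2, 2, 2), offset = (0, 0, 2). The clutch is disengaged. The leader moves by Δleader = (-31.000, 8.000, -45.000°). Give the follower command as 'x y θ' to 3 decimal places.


clutch disengaged → follower holds; cmd = (0, 0, 0)

0.000 0.000 0.000


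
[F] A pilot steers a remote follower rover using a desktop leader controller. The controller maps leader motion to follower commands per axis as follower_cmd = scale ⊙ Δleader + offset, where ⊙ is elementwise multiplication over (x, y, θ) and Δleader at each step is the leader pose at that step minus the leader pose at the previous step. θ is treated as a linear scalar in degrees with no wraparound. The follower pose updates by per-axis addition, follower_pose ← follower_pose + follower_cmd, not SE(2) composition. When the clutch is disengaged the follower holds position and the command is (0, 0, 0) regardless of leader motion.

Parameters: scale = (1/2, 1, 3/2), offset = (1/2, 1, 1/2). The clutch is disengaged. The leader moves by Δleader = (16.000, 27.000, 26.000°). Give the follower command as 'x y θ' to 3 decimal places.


0.000 0.000 0.000

clutch disengaged → follower holds; cmd = (0, 0, 0)


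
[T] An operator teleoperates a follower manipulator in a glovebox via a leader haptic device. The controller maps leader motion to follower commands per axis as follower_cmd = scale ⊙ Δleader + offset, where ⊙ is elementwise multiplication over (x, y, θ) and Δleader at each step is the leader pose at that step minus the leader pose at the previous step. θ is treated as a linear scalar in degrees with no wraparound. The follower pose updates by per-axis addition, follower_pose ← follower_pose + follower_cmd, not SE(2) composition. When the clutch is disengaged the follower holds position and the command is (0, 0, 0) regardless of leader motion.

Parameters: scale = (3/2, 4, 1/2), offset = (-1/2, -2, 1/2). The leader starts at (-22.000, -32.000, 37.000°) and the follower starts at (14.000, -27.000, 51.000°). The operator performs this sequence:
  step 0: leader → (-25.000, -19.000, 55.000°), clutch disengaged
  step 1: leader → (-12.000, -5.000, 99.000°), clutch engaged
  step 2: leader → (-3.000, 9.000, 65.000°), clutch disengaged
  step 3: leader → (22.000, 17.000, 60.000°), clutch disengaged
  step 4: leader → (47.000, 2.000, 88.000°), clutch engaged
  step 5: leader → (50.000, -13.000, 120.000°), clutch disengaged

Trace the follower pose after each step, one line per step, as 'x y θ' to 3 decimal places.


14.000 -27.000 51.000
33.000 27.000 73.500
33.000 27.000 73.500
33.000 27.000 73.500
70.000 -35.000 88.000
70.000 -35.000 88.000

step 0: Δleader=(-3.000, 13.000, 18.000°), disengaged; cmd=(0,0,0) → follower holds at (14.000, -27.000, 51.000°)
step 1: Δleader=(13.000, 14.000, 44.000°), engaged; cmd=(19.000, 54.000, 22.500°) → follower=(33.000, 27.000, 73.500°)
step 2: Δleader=(9.000, 14.000, -34.000°), disengaged; cmd=(0,0,0) → follower holds at (33.000, 27.000, 73.500°)
step 3: Δleader=(25.000, 8.000, -5.000°), disengaged; cmd=(0,0,0) → follower holds at (33.000, 27.000, 73.500°)
step 4: Δleader=(25.000, -15.000, 28.000°), engaged; cmd=(37.000, -62.000, 14.500°) → follower=(70.000, -35.000, 88.000°)
step 5: Δleader=(3.000, -15.000, 32.000°), disengaged; cmd=(0,0,0) → follower holds at (70.000, -35.000, 88.000°)


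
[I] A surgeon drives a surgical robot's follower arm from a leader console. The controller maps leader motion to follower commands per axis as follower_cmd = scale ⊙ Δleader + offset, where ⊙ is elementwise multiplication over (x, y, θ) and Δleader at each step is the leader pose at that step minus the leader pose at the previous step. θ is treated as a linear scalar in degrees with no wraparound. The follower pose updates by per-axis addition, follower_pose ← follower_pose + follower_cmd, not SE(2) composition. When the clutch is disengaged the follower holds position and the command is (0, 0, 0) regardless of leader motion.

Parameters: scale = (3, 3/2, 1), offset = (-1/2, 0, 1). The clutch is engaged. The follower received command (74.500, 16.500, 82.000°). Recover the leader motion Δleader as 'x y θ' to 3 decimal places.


axis x: (74.500 − -1/2) / (3) = 25.000
axis y: (16.500 − 0) / (3/2) = 11.000
axis θ: (82.000 − 1) / (1) = 81.000

25.000 11.000 81.000


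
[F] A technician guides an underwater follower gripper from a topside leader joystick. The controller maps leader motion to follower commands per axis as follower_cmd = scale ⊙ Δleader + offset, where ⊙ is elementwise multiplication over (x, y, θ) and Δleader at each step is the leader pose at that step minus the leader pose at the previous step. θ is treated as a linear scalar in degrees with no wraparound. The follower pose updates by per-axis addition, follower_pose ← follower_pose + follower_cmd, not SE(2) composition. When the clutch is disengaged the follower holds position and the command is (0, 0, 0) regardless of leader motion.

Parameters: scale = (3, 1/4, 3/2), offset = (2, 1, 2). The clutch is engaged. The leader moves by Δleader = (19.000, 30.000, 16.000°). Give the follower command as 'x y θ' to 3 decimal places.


59.000 8.500 26.000

axis x: 3·19.000 + 2 = 59.000
axis y: 1/4·30.000 + 1 = 8.500
axis θ: 3/2·16.000 + 2 = 26.000


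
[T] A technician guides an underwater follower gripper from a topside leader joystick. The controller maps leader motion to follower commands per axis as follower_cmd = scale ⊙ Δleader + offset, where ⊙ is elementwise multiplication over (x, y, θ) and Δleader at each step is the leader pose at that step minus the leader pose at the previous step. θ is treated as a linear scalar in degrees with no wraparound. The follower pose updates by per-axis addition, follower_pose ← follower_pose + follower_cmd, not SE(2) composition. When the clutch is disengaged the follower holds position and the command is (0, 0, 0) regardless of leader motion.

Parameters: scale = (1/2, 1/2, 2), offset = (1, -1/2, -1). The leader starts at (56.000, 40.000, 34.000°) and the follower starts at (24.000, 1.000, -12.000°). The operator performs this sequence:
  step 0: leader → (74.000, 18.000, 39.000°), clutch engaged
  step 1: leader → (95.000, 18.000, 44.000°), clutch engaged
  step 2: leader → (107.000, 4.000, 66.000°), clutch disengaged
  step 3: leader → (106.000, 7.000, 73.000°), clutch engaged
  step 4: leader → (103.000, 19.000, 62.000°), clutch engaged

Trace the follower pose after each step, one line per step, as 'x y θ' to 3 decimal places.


34.000 -10.500 -3.000
45.500 -11.000 6.000
45.500 -11.000 6.000
46.000 -10.000 19.000
45.500 -4.500 -4.000

step 0: Δleader=(18.000, -22.000, 5.000°), engaged; cmd=(10.000, -11.500, 9.000°) → follower=(34.000, -10.500, -3.000°)
step 1: Δleader=(21.000, 0.000, 5.000°), engaged; cmd=(11.500, -0.500, 9.000°) → follower=(45.500, -11.000, 6.000°)
step 2: Δleader=(12.000, -14.000, 22.000°), disengaged; cmd=(0,0,0) → follower holds at (45.500, -11.000, 6.000°)
step 3: Δleader=(-1.000, 3.000, 7.000°), engaged; cmd=(0.500, 1.000, 13.000°) → follower=(46.000, -10.000, 19.000°)
step 4: Δleader=(-3.000, 12.000, -11.000°), engaged; cmd=(-0.500, 5.500, -23.000°) → follower=(45.500, -4.500, -4.000°)


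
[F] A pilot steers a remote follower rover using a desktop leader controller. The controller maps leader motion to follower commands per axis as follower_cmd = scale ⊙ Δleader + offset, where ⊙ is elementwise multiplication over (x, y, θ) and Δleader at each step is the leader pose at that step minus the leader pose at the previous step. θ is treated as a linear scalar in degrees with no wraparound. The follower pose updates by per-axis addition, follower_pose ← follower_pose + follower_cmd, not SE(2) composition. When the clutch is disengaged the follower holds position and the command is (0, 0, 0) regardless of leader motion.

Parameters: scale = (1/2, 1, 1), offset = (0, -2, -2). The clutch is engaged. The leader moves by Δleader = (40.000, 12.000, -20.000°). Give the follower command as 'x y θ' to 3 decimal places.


20.000 10.000 -22.000

axis x: 1/2·40.000 + 0 = 20.000
axis y: 1·12.000 + -2 = 10.000
axis θ: 1·-20.000 + -2 = -22.000


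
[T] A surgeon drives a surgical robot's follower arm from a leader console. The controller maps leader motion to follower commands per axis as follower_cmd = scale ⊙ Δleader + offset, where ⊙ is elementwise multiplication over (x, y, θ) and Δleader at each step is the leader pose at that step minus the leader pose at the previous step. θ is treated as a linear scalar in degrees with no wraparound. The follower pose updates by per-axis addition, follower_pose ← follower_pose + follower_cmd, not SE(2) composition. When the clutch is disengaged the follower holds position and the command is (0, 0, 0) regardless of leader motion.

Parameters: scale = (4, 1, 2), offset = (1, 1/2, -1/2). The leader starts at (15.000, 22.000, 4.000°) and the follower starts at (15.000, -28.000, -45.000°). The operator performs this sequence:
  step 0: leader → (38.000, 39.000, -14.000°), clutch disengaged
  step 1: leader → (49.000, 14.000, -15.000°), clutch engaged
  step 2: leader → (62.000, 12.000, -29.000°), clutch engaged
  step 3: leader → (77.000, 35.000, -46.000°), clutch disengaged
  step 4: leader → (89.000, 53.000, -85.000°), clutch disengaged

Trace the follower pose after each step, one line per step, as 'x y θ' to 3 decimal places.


step 0: Δleader=(23.000, 17.000, -18.000°), disengaged; cmd=(0,0,0) → follower holds at (15.000, -28.000, -45.000°)
step 1: Δleader=(11.000, -25.000, -1.000°), engaged; cmd=(45.000, -24.500, -2.500°) → follower=(60.000, -52.500, -47.500°)
step 2: Δleader=(13.000, -2.000, -14.000°), engaged; cmd=(53.000, -1.500, -28.500°) → follower=(113.000, -54.000, -76.000°)
step 3: Δleader=(15.000, 23.000, -17.000°), disengaged; cmd=(0,0,0) → follower holds at (113.000, -54.000, -76.000°)
step 4: Δleader=(12.000, 18.000, -39.000°), disengaged; cmd=(0,0,0) → follower holds at (113.000, -54.000, -76.000°)

15.000 -28.000 -45.000
60.000 -52.500 -47.500
113.000 -54.000 -76.000
113.000 -54.000 -76.000
113.000 -54.000 -76.000


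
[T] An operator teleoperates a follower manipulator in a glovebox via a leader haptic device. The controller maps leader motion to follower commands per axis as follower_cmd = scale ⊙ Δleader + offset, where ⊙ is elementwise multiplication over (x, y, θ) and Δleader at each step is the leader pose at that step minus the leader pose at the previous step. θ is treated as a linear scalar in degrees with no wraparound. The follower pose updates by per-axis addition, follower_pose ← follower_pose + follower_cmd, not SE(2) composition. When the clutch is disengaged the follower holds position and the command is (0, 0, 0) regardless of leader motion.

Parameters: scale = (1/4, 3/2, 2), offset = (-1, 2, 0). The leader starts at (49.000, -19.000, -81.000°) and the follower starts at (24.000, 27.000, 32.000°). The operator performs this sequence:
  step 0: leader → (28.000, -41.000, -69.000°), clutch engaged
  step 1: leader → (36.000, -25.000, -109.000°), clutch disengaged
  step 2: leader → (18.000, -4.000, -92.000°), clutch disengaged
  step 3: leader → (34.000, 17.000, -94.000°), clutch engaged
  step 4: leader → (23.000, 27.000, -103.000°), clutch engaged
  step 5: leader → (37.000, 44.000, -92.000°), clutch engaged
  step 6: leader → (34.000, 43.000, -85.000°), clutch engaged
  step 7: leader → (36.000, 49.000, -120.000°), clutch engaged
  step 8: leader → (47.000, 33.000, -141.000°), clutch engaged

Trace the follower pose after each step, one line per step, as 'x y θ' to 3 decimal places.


17.750 -4.000 56.000
17.750 -4.000 56.000
17.750 -4.000 56.000
20.750 29.500 52.000
17.000 46.500 34.000
19.500 74.000 56.000
17.750 74.500 70.000
17.250 85.500 0.000
19.000 63.500 -42.000

step 0: Δleader=(-21.000, -22.000, 12.000°), engaged; cmd=(-6.250, -31.000, 24.000°) → follower=(17.750, -4.000, 56.000°)
step 1: Δleader=(8.000, 16.000, -40.000°), disengaged; cmd=(0,0,0) → follower holds at (17.750, -4.000, 56.000°)
step 2: Δleader=(-18.000, 21.000, 17.000°), disengaged; cmd=(0,0,0) → follower holds at (17.750, -4.000, 56.000°)
step 3: Δleader=(16.000, 21.000, -2.000°), engaged; cmd=(3.000, 33.500, -4.000°) → follower=(20.750, 29.500, 52.000°)
step 4: Δleader=(-11.000, 10.000, -9.000°), engaged; cmd=(-3.750, 17.000, -18.000°) → follower=(17.000, 46.500, 34.000°)
step 5: Δleader=(14.000, 17.000, 11.000°), engaged; cmd=(2.500, 27.500, 22.000°) → follower=(19.500, 74.000, 56.000°)
step 6: Δleader=(-3.000, -1.000, 7.000°), engaged; cmd=(-1.750, 0.500, 14.000°) → follower=(17.750, 74.500, 70.000°)
step 7: Δleader=(2.000, 6.000, -35.000°), engaged; cmd=(-0.500, 11.000, -70.000°) → follower=(17.250, 85.500, 0.000°)
step 8: Δleader=(11.000, -16.000, -21.000°), engaged; cmd=(1.750, -22.000, -42.000°) → follower=(19.000, 63.500, -42.000°)


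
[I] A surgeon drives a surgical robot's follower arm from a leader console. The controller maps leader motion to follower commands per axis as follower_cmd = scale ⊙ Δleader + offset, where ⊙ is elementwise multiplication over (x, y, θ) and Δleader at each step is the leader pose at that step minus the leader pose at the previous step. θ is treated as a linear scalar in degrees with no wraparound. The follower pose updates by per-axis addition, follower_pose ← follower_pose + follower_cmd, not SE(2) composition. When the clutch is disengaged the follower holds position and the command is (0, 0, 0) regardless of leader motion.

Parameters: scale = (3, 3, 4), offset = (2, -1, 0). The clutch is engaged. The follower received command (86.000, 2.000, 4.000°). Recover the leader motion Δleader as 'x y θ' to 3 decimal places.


axis x: (86.000 − 2) / (3) = 28.000
axis y: (2.000 − -1) / (3) = 1.000
axis θ: (4.000 − 0) / (4) = 1.000

28.000 1.000 1.000


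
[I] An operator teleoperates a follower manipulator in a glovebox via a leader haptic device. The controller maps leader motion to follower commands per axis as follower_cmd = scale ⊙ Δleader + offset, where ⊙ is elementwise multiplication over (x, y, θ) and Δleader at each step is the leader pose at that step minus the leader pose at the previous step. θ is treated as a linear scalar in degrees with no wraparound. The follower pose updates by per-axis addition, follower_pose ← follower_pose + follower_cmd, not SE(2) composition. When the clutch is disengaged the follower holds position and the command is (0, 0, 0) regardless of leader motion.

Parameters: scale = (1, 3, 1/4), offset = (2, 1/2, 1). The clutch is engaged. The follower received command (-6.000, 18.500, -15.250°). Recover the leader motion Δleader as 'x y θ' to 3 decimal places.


-8.000 6.000 -65.000

axis x: (-6.000 − 2) / (1) = -8.000
axis y: (18.500 − 1/2) / (3) = 6.000
axis θ: (-15.250 − 1) / (1/4) = -65.000


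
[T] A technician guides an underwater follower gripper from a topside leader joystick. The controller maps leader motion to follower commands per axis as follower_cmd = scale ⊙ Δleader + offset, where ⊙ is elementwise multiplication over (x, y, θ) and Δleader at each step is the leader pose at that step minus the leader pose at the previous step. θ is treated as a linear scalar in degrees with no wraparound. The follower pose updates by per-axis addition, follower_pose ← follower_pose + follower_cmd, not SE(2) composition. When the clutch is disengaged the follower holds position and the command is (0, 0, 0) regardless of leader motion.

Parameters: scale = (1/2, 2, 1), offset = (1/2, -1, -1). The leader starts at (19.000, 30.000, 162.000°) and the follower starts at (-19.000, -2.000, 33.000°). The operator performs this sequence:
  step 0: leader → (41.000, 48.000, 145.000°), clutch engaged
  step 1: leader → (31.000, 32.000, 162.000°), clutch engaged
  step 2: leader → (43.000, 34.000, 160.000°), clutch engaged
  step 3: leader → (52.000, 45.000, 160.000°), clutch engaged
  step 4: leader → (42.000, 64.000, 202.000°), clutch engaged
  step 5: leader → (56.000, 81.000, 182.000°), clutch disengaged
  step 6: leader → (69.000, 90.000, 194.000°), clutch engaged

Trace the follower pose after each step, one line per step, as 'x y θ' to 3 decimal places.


step 0: Δleader=(22.000, 18.000, -17.000°), engaged; cmd=(11.500, 35.000, -18.000°) → follower=(-7.500, 33.000, 15.000°)
step 1: Δleader=(-10.000, -16.000, 17.000°), engaged; cmd=(-4.500, -33.000, 16.000°) → follower=(-12.000, 0.000, 31.000°)
step 2: Δleader=(12.000, 2.000, -2.000°), engaged; cmd=(6.500, 3.000, -3.000°) → follower=(-5.500, 3.000, 28.000°)
step 3: Δleader=(9.000, 11.000, 0.000°), engaged; cmd=(5.000, 21.000, -1.000°) → follower=(-0.500, 24.000, 27.000°)
step 4: Δleader=(-10.000, 19.000, 42.000°), engaged; cmd=(-4.500, 37.000, 41.000°) → follower=(-5.000, 61.000, 68.000°)
step 5: Δleader=(14.000, 17.000, -20.000°), disengaged; cmd=(0,0,0) → follower holds at (-5.000, 61.000, 68.000°)
step 6: Δleader=(13.000, 9.000, 12.000°), engaged; cmd=(7.000, 17.000, 11.000°) → follower=(2.000, 78.000, 79.000°)

-7.500 33.000 15.000
-12.000 0.000 31.000
-5.500 3.000 28.000
-0.500 24.000 27.000
-5.000 61.000 68.000
-5.000 61.000 68.000
2.000 78.000 79.000


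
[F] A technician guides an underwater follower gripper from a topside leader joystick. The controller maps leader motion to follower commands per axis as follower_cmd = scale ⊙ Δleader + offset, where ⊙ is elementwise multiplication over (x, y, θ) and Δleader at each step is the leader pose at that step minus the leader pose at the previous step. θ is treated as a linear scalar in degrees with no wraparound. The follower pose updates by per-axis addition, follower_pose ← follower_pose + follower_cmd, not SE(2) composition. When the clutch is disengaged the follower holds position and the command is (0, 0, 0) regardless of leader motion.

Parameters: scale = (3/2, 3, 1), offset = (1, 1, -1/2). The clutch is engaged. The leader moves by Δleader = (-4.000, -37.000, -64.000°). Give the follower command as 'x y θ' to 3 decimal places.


axis x: 3/2·-4.000 + 1 = -5.000
axis y: 3·-37.000 + 1 = -110.000
axis θ: 1·-64.000 + -1/2 = -64.500

-5.000 -110.000 -64.500


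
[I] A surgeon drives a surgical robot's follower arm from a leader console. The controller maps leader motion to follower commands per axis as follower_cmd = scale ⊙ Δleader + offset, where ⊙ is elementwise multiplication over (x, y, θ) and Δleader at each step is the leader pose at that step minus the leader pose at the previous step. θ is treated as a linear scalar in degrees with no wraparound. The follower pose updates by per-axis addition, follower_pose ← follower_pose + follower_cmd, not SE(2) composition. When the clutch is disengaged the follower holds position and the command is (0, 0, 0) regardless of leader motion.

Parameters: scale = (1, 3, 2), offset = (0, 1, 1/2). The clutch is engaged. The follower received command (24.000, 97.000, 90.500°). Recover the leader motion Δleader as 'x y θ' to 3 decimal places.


axis x: (24.000 − 0) / (1) = 24.000
axis y: (97.000 − 1) / (3) = 32.000
axis θ: (90.500 − 1/2) / (2) = 45.000

24.000 32.000 45.000


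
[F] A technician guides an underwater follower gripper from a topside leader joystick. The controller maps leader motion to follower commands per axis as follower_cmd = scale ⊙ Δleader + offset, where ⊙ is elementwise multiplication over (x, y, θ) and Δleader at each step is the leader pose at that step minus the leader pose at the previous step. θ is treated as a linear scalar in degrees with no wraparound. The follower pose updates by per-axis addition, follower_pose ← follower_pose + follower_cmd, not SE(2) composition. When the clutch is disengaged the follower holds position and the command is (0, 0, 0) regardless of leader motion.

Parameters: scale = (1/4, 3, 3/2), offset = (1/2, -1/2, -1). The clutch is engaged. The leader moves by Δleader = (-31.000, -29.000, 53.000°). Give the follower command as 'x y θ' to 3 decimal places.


-7.250 -87.500 78.500

axis x: 1/4·-31.000 + 1/2 = -7.250
axis y: 3·-29.000 + -1/2 = -87.500
axis θ: 3/2·53.000 + -1 = 78.500


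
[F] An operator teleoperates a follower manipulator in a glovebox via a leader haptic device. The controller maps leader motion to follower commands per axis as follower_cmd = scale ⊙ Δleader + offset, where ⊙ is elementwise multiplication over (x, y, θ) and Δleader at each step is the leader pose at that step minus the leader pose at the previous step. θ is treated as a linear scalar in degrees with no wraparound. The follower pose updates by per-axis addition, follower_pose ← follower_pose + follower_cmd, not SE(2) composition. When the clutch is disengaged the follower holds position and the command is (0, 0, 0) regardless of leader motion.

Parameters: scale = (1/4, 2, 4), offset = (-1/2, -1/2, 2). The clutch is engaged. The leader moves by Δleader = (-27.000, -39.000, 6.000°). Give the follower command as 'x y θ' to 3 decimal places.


axis x: 1/4·-27.000 + -1/2 = -7.250
axis y: 2·-39.000 + -1/2 = -78.500
axis θ: 4·6.000 + 2 = 26.000

-7.250 -78.500 26.000


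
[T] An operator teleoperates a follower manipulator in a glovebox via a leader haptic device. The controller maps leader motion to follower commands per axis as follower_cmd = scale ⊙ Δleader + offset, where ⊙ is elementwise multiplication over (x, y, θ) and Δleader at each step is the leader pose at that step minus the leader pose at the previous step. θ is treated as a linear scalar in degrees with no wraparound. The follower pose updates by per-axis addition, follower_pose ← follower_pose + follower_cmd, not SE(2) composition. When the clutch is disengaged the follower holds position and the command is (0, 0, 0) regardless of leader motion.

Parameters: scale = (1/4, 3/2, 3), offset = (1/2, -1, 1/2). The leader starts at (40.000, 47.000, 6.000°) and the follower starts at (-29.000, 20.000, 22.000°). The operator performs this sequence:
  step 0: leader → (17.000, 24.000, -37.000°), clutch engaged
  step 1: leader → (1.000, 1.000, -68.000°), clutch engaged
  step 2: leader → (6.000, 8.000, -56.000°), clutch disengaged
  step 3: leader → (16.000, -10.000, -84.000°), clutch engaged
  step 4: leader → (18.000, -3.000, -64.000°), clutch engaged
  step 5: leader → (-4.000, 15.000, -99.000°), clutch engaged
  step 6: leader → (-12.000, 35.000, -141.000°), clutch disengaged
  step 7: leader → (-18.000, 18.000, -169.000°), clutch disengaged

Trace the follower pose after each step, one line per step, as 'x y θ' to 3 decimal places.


-34.250 -15.500 -106.500
-37.750 -51.000 -199.000
-37.750 -51.000 -199.000
-34.750 -79.000 -282.500
-33.750 -69.500 -222.000
-38.750 -43.500 -326.500
-38.750 -43.500 -326.500
-38.750 -43.500 -326.500

step 0: Δleader=(-23.000, -23.000, -43.000°), engaged; cmd=(-5.250, -35.500, -128.500°) → follower=(-34.250, -15.500, -106.500°)
step 1: Δleader=(-16.000, -23.000, -31.000°), engaged; cmd=(-3.500, -35.500, -92.500°) → follower=(-37.750, -51.000, -199.000°)
step 2: Δleader=(5.000, 7.000, 12.000°), disengaged; cmd=(0,0,0) → follower holds at (-37.750, -51.000, -199.000°)
step 3: Δleader=(10.000, -18.000, -28.000°), engaged; cmd=(3.000, -28.000, -83.500°) → follower=(-34.750, -79.000, -282.500°)
step 4: Δleader=(2.000, 7.000, 20.000°), engaged; cmd=(1.000, 9.500, 60.500°) → follower=(-33.750, -69.500, -222.000°)
step 5: Δleader=(-22.000, 18.000, -35.000°), engaged; cmd=(-5.000, 26.000, -104.500°) → follower=(-38.750, -43.500, -326.500°)
step 6: Δleader=(-8.000, 20.000, -42.000°), disengaged; cmd=(0,0,0) → follower holds at (-38.750, -43.500, -326.500°)
step 7: Δleader=(-6.000, -17.000, -28.000°), disengaged; cmd=(0,0,0) → follower holds at (-38.750, -43.500, -326.500°)


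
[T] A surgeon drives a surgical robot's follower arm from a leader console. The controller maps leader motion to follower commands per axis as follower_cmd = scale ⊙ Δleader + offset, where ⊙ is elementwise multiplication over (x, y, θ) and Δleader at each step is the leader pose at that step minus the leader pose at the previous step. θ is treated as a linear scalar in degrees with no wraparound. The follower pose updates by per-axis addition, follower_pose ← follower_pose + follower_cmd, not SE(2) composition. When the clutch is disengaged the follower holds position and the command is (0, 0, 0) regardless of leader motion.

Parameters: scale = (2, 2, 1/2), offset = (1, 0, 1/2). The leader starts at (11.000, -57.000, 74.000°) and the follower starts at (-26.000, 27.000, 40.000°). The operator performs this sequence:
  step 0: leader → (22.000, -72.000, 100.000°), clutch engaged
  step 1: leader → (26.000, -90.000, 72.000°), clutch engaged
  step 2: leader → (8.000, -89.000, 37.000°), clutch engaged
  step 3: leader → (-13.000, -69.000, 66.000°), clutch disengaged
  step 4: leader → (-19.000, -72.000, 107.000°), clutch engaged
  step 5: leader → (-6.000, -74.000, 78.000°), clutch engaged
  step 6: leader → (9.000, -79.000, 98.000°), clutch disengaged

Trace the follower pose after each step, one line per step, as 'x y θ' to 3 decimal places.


step 0: Δleader=(11.000, -15.000, 26.000°), engaged; cmd=(23.000, -30.000, 13.500°) → follower=(-3.000, -3.000, 53.500°)
step 1: Δleader=(4.000, -18.000, -28.000°), engaged; cmd=(9.000, -36.000, -13.500°) → follower=(6.000, -39.000, 40.000°)
step 2: Δleader=(-18.000, 1.000, -35.000°), engaged; cmd=(-35.000, 2.000, -17.000°) → follower=(-29.000, -37.000, 23.000°)
step 3: Δleader=(-21.000, 20.000, 29.000°), disengaged; cmd=(0,0,0) → follower holds at (-29.000, -37.000, 23.000°)
step 4: Δleader=(-6.000, -3.000, 41.000°), engaged; cmd=(-11.000, -6.000, 21.000°) → follower=(-40.000, -43.000, 44.000°)
step 5: Δleader=(13.000, -2.000, -29.000°), engaged; cmd=(27.000, -4.000, -14.000°) → follower=(-13.000, -47.000, 30.000°)
step 6: Δleader=(15.000, -5.000, 20.000°), disengaged; cmd=(0,0,0) → follower holds at (-13.000, -47.000, 30.000°)

-3.000 -3.000 53.500
6.000 -39.000 40.000
-29.000 -37.000 23.000
-29.000 -37.000 23.000
-40.000 -43.000 44.000
-13.000 -47.000 30.000
-13.000 -47.000 30.000


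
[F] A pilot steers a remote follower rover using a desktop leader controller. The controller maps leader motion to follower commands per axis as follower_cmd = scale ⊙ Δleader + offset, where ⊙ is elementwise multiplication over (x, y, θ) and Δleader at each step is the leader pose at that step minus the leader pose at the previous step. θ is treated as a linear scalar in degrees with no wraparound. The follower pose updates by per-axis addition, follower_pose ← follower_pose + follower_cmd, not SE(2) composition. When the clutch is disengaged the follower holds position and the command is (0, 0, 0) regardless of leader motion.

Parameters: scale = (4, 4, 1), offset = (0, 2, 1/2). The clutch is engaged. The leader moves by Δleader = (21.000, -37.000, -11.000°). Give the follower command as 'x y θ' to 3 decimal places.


axis x: 4·21.000 + 0 = 84.000
axis y: 4·-37.000 + 2 = -146.000
axis θ: 1·-11.000 + 1/2 = -10.500

84.000 -146.000 -10.500


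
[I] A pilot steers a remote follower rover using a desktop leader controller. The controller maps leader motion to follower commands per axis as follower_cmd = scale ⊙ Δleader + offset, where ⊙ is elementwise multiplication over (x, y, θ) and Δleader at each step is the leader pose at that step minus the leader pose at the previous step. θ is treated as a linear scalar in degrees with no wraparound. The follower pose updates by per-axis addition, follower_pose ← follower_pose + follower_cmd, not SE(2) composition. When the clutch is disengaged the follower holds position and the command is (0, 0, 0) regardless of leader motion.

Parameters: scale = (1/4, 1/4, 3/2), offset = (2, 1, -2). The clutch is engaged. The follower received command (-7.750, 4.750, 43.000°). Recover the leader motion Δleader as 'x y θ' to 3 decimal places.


axis x: (-7.750 − 2) / (1/4) = -39.000
axis y: (4.750 − 1) / (1/4) = 15.000
axis θ: (43.000 − -2) / (3/2) = 30.000

-39.000 15.000 30.000


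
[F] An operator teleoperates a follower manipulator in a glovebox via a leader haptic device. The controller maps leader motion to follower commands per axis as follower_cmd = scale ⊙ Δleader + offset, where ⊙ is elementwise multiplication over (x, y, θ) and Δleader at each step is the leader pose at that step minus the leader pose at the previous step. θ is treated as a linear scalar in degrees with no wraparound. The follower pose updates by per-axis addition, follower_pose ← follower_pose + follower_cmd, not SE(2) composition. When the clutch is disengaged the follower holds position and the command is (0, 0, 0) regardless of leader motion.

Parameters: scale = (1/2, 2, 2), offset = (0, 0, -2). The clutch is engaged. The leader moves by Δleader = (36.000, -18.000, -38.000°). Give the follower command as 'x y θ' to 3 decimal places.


18.000 -36.000 -78.000

axis x: 1/2·36.000 + 0 = 18.000
axis y: 2·-18.000 + 0 = -36.000
axis θ: 2·-38.000 + -2 = -78.000


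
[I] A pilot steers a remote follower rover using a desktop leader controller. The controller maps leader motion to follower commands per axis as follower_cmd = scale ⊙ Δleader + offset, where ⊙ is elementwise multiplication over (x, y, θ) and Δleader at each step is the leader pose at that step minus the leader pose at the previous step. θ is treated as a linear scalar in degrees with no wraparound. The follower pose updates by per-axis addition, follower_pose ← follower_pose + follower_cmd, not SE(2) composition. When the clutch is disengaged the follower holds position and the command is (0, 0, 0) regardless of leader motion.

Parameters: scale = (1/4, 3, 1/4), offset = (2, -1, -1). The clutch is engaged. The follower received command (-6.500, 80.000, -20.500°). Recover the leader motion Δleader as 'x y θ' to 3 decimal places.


-34.000 27.000 -78.000

axis x: (-6.500 − 2) / (1/4) = -34.000
axis y: (80.000 − -1) / (3) = 27.000
axis θ: (-20.500 − -1) / (1/4) = -78.000


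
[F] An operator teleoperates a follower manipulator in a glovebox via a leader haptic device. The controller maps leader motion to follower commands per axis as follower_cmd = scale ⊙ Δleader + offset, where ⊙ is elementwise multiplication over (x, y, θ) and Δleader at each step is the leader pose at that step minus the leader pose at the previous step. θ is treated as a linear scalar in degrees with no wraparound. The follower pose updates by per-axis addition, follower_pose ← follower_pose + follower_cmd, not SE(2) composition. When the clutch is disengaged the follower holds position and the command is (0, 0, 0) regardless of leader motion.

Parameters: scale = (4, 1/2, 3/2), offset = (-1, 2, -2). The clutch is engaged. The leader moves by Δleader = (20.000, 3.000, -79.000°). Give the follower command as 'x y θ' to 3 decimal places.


axis x: 4·20.000 + -1 = 79.000
axis y: 1/2·3.000 + 2 = 3.500
axis θ: 3/2·-79.000 + -2 = -120.500

79.000 3.500 -120.500


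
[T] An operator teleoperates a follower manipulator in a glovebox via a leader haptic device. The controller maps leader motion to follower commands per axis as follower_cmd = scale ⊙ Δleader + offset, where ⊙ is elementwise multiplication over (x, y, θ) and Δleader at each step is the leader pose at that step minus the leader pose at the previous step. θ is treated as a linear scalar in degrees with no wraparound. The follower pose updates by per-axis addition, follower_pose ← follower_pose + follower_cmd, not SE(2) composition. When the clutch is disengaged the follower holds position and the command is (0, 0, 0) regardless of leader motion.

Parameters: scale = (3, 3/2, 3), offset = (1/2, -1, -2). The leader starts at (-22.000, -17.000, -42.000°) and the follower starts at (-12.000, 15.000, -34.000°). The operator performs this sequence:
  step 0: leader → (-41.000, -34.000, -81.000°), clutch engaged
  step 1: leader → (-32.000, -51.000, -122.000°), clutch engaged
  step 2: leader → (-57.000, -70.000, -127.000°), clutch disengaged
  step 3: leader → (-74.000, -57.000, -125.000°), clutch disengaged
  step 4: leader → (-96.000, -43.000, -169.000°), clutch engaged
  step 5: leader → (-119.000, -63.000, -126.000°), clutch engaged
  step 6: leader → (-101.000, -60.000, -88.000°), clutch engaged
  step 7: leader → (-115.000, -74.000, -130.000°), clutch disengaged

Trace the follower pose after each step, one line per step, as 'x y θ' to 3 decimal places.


-68.500 -11.500 -153.000
-41.000 -38.000 -278.000
-41.000 -38.000 -278.000
-41.000 -38.000 -278.000
-106.500 -18.000 -412.000
-175.000 -49.000 -285.000
-120.500 -45.500 -173.000
-120.500 -45.500 -173.000

step 0: Δleader=(-19.000, -17.000, -39.000°), engaged; cmd=(-56.500, -26.500, -119.000°) → follower=(-68.500, -11.500, -153.000°)
step 1: Δleader=(9.000, -17.000, -41.000°), engaged; cmd=(27.500, -26.500, -125.000°) → follower=(-41.000, -38.000, -278.000°)
step 2: Δleader=(-25.000, -19.000, -5.000°), disengaged; cmd=(0,0,0) → follower holds at (-41.000, -38.000, -278.000°)
step 3: Δleader=(-17.000, 13.000, 2.000°), disengaged; cmd=(0,0,0) → follower holds at (-41.000, -38.000, -278.000°)
step 4: Δleader=(-22.000, 14.000, -44.000°), engaged; cmd=(-65.500, 20.000, -134.000°) → follower=(-106.500, -18.000, -412.000°)
step 5: Δleader=(-23.000, -20.000, 43.000°), engaged; cmd=(-68.500, -31.000, 127.000°) → follower=(-175.000, -49.000, -285.000°)
step 6: Δleader=(18.000, 3.000, 38.000°), engaged; cmd=(54.500, 3.500, 112.000°) → follower=(-120.500, -45.500, -173.000°)
step 7: Δleader=(-14.000, -14.000, -42.000°), disengaged; cmd=(0,0,0) → follower holds at (-120.500, -45.500, -173.000°)


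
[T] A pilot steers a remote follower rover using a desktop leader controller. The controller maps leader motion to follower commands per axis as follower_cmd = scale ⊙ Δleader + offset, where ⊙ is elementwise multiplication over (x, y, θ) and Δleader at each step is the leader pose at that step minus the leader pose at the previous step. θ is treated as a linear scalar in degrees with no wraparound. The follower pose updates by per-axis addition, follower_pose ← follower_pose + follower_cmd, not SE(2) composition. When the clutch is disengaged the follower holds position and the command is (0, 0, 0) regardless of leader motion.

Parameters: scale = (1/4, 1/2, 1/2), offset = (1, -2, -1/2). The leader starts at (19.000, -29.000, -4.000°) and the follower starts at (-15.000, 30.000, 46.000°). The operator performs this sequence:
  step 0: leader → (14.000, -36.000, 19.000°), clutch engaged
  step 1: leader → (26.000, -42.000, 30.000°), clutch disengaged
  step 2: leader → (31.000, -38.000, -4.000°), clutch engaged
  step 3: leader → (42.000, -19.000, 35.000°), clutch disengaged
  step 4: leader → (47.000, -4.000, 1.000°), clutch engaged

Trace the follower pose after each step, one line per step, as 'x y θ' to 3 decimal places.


step 0: Δleader=(-5.000, -7.000, 23.000°), engaged; cmd=(-0.250, -5.500, 11.000°) → follower=(-15.250, 24.500, 57.000°)
step 1: Δleader=(12.000, -6.000, 11.000°), disengaged; cmd=(0,0,0) → follower holds at (-15.250, 24.500, 57.000°)
step 2: Δleader=(5.000, 4.000, -34.000°), engaged; cmd=(2.250, 0.000, -17.500°) → follower=(-13.000, 24.500, 39.500°)
step 3: Δleader=(11.000, 19.000, 39.000°), disengaged; cmd=(0,0,0) → follower holds at (-13.000, 24.500, 39.500°)
step 4: Δleader=(5.000, 15.000, -34.000°), engaged; cmd=(2.250, 5.500, -17.500°) → follower=(-10.750, 30.000, 22.000°)

-15.250 24.500 57.000
-15.250 24.500 57.000
-13.000 24.500 39.500
-13.000 24.500 39.500
-10.750 30.000 22.000


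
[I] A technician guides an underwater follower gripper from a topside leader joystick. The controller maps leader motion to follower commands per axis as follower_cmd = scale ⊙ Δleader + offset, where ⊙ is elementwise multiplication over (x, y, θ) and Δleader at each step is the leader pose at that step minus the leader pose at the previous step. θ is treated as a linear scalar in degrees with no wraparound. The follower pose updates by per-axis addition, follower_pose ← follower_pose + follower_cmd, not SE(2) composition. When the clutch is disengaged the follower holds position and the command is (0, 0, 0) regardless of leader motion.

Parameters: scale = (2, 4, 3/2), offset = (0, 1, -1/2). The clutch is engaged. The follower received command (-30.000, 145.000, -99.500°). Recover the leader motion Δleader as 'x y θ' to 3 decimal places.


-15.000 36.000 -66.000

axis x: (-30.000 − 0) / (2) = -15.000
axis y: (145.000 − 1) / (4) = 36.000
axis θ: (-99.500 − -1/2) / (3/2) = -66.000


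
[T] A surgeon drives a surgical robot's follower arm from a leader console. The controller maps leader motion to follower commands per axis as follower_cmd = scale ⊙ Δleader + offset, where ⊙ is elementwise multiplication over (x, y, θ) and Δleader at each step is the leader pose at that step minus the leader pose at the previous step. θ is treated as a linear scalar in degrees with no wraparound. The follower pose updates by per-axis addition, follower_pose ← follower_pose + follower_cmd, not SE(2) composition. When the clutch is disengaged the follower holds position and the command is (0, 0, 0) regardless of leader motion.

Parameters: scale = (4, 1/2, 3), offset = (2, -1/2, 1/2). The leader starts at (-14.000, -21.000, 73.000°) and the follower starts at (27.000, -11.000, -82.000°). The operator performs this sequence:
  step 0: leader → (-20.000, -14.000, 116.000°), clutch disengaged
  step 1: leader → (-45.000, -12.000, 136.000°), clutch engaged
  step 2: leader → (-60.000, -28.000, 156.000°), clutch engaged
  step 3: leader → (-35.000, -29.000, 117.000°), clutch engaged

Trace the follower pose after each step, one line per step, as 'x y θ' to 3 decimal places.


step 0: Δleader=(-6.000, 7.000, 43.000°), disengaged; cmd=(0,0,0) → follower holds at (27.000, -11.000, -82.000°)
step 1: Δleader=(-25.000, 2.000, 20.000°), engaged; cmd=(-98.000, 0.500, 60.500°) → follower=(-71.000, -10.500, -21.500°)
step 2: Δleader=(-15.000, -16.000, 20.000°), engaged; cmd=(-58.000, -8.500, 60.500°) → follower=(-129.000, -19.000, 39.000°)
step 3: Δleader=(25.000, -1.000, -39.000°), engaged; cmd=(102.000, -1.000, -116.500°) → follower=(-27.000, -20.000, -77.500°)

27.000 -11.000 -82.000
-71.000 -10.500 -21.500
-129.000 -19.000 39.000
-27.000 -20.000 -77.500


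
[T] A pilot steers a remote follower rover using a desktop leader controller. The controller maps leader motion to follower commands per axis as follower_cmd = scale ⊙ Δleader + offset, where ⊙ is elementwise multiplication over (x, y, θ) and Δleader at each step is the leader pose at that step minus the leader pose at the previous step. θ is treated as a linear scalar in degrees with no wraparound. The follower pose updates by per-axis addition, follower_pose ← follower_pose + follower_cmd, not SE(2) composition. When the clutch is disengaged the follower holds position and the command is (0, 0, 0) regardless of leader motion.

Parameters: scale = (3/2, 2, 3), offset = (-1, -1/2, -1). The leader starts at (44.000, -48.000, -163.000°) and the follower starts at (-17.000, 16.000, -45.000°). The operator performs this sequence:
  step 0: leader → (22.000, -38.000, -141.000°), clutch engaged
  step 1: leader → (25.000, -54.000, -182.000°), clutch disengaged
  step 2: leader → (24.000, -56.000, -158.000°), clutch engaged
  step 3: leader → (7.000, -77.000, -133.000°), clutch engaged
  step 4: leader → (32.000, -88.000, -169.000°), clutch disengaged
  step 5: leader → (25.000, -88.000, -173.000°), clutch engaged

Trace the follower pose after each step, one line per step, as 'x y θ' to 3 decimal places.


step 0: Δleader=(-22.000, 10.000, 22.000°), engaged; cmd=(-34.000, 19.500, 65.000°) → follower=(-51.000, 35.500, 20.000°)
step 1: Δleader=(3.000, -16.000, -41.000°), disengaged; cmd=(0,0,0) → follower holds at (-51.000, 35.500, 20.000°)
step 2: Δleader=(-1.000, -2.000, 24.000°), engaged; cmd=(-2.500, -4.500, 71.000°) → follower=(-53.500, 31.000, 91.000°)
step 3: Δleader=(-17.000, -21.000, 25.000°), engaged; cmd=(-26.500, -42.500, 74.000°) → follower=(-80.000, -11.500, 165.000°)
step 4: Δleader=(25.000, -11.000, -36.000°), disengaged; cmd=(0,0,0) → follower holds at (-80.000, -11.500, 165.000°)
step 5: Δleader=(-7.000, 0.000, -4.000°), engaged; cmd=(-11.500, -0.500, -13.000°) → follower=(-91.500, -12.000, 152.000°)

-51.000 35.500 20.000
-51.000 35.500 20.000
-53.500 31.000 91.000
-80.000 -11.500 165.000
-80.000 -11.500 165.000
-91.500 -12.000 152.000
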